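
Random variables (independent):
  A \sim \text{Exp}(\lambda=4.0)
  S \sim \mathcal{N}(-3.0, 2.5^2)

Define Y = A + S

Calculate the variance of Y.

For independent RVs: Var(aX + bY) = a²Var(X) + b²Var(Y)
Var(A) = 0.0625
Var(S) = 6.25
Var(Y) = 1²*0.0625 + 1²*6.25
= 1*0.0625 + 1*6.25 = 6.3125

6.3125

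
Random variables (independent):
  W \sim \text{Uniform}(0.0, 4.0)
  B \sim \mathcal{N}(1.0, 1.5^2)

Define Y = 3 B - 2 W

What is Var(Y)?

For independent RVs: Var(aX + bY) = a²Var(X) + b²Var(Y)
Var(W) = 1.3333333
Var(B) = 2.25
Var(Y) = (-2)²*1.3333333 + 3²*2.25
= 4*1.3333333 + 9*2.25 = 25.583333

25.583333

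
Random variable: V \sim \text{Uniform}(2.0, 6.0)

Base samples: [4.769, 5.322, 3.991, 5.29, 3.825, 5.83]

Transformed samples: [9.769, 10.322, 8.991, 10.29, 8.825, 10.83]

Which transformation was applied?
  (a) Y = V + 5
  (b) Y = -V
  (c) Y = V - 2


Checking option (a) Y = V + 5:
  V = 4.769 -> Y = 9.769 ✓
  V = 5.322 -> Y = 10.322 ✓
  V = 3.991 -> Y = 8.991 ✓
All samples match this transformation.

(a) V + 5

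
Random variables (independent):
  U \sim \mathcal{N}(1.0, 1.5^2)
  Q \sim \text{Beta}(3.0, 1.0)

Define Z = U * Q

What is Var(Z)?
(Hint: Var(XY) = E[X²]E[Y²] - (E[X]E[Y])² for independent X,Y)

Var(XY) = E[X²]E[Y²] - (E[X]E[Y])²
E[U] = 1, Var(U) = 2.25
E[Q] = 0.75, Var(Q) = 0.0375
E[U²] = 2.25 + 1² = 3.25
E[Q²] = 0.0375 + 0.75² = 0.6
Var(Z) = 3.25*0.6 - (1*0.75)²
= 1.95 - 0.5625 = 1.3875

1.3875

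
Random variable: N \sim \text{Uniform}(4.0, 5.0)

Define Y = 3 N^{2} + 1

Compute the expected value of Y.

E[Y] = 3*E[N²] + 1
E[N] = 4.5
E[N²] = Var(N) + (E[N])² = 0.083333333 + 20.25 = 20.333333
E[Y] = 3*20.333333 + 1 = 62

62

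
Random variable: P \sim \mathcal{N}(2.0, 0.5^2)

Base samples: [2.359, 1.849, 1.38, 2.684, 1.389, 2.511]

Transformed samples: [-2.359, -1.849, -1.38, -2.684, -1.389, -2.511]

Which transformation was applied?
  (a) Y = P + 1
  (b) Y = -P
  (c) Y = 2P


Checking option (b) Y = -P:
  P = 2.359 -> Y = -2.359 ✓
  P = 1.849 -> Y = -1.849 ✓
  P = 1.38 -> Y = -1.38 ✓
All samples match this transformation.

(b) -P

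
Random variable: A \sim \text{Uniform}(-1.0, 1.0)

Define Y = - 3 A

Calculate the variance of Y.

For Y = aA + b: Var(Y) = a² * Var(A)
Var(A) = (1 + 1)^2/12 = 0.33333333
Var(Y) = (-3)² * 0.33333333 = 9 * 0.33333333 = 3

3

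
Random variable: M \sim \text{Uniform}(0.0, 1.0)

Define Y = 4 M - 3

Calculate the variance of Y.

For Y = aM + b: Var(Y) = a² * Var(M)
Var(M) = (1 - 0)^2/12 = 0.083333333
Var(Y) = 4² * 0.083333333 = 16 * 0.083333333 = 1.3333333

1.3333333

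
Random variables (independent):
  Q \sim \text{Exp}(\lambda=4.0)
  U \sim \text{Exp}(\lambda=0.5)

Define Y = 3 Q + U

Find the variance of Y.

For independent RVs: Var(aX + bY) = a²Var(X) + b²Var(Y)
Var(Q) = 0.0625
Var(U) = 4
Var(Y) = 3²*0.0625 + 1²*4
= 9*0.0625 + 1*4 = 4.5625

4.5625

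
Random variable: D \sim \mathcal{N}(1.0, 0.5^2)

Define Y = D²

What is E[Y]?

E[D²] = Var(D) + (E[D])² = 0.25 + 1 = 1.25

1.25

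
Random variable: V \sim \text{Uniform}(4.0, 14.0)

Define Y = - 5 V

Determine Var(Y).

For Y = aV + b: Var(Y) = a² * Var(V)
Var(V) = (14 - 4)^2/12 = 8.3333333
Var(Y) = (-5)² * 8.3333333 = 25 * 8.3333333 = 208.33333

208.33333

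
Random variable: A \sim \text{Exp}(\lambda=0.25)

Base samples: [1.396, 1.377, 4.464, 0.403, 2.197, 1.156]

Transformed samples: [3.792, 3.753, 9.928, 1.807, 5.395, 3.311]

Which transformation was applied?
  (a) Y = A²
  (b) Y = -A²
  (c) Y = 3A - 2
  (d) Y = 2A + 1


Checking option (d) Y = 2A + 1:
  A = 1.396 -> Y = 3.792 ✓
  A = 1.377 -> Y = 3.753 ✓
  A = 4.464 -> Y = 9.928 ✓
All samples match this transformation.

(d) 2A + 1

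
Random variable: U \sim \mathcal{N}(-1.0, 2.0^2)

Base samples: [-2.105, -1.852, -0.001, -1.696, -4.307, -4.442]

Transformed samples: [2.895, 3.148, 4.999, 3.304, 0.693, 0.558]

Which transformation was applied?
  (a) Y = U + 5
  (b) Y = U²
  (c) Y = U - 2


Checking option (a) Y = U + 5:
  U = -2.105 -> Y = 2.895 ✓
  U = -1.852 -> Y = 3.148 ✓
  U = -0.001 -> Y = 4.999 ✓
All samples match this transformation.

(a) U + 5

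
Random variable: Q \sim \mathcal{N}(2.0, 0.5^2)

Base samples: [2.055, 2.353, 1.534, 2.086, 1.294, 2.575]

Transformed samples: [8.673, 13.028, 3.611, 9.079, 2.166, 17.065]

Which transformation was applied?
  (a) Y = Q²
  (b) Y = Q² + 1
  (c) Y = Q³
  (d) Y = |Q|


Checking option (c) Y = Q³:
  Q = 2.055 -> Y = 8.673 ✓
  Q = 2.353 -> Y = 13.028 ✓
  Q = 1.534 -> Y = 3.611 ✓
All samples match this transformation.

(c) Q³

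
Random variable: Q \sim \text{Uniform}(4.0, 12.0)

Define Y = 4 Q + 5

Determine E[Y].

For Y = 4Q + 5:
E[Y] = 4 * E[Q] + 5
E[Q] = (4 + 12)/2 = 8
E[Y] = 4 * 8 + 5 = 37

37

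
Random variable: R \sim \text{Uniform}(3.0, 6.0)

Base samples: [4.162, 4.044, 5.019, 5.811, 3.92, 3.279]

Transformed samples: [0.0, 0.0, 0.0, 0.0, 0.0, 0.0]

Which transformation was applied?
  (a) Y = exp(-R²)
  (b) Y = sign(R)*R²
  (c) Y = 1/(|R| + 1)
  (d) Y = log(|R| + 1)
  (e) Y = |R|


Checking option (a) Y = exp(-R²):
  R = 4.162 -> Y = 0.0 ✓
  R = 4.044 -> Y = 0.0 ✓
  R = 5.019 -> Y = 0.0 ✓
All samples match this transformation.

(a) exp(-R²)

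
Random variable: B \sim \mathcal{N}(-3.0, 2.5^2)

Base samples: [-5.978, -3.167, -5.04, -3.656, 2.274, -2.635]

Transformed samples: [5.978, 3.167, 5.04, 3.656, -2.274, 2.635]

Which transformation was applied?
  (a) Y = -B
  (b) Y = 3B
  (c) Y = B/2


Checking option (a) Y = -B:
  B = -5.978 -> Y = 5.978 ✓
  B = -3.167 -> Y = 3.167 ✓
  B = -5.04 -> Y = 5.04 ✓
All samples match this transformation.

(a) -B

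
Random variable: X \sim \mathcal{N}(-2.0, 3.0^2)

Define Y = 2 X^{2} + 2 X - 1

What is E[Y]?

E[Y] = 2*E[X²] + 2*E[X] - 1
E[X] = -2
E[X²] = Var(X) + (E[X])² = 9 + 4 = 13
E[Y] = 2*13 + 2*(-2) - 1 = 21

21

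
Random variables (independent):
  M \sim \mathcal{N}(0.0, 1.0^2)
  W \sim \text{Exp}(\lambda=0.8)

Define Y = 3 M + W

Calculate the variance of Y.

For independent RVs: Var(aX + bY) = a²Var(X) + b²Var(Y)
Var(M) = 1
Var(W) = 1.5625
Var(Y) = 3²*1 + 1²*1.5625
= 9*1 + 1*1.5625 = 10.5625

10.5625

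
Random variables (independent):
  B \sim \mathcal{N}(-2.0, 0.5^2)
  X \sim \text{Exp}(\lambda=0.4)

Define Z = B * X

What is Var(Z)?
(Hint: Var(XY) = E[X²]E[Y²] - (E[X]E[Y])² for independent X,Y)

Var(XY) = E[X²]E[Y²] - (E[X]E[Y])²
E[B] = -2, Var(B) = 0.25
E[X] = 2.5, Var(X) = 6.25
E[B²] = 0.25 + (-2)² = 4.25
E[X²] = 6.25 + 2.5² = 12.5
Var(Z) = 4.25*12.5 - (-2*2.5)²
= 53.125 - 25 = 28.125

28.125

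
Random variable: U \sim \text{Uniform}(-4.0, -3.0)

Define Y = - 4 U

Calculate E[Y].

For Y = -4U:
E[Y] = -4 * E[U]
E[U] = (-4 - 3)/2 = -3.5
E[Y] = -4 * (-3.5) = 14

14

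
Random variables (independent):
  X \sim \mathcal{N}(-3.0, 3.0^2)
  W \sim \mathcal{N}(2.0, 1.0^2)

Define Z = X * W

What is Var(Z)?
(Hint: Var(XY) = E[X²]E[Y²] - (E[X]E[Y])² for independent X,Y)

Var(XY) = E[X²]E[Y²] - (E[X]E[Y])²
E[X] = -3, Var(X) = 9
E[W] = 2, Var(W) = 1
E[X²] = 9 + (-3)² = 18
E[W²] = 1 + 2² = 5
Var(Z) = 18*5 - (-3*2)²
= 90 - 36 = 54

54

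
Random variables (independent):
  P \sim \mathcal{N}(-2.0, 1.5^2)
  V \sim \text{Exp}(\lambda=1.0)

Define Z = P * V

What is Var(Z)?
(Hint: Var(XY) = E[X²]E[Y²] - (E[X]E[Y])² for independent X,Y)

Var(XY) = E[X²]E[Y²] - (E[X]E[Y])²
E[P] = -2, Var(P) = 2.25
E[V] = 1, Var(V) = 1
E[P²] = 2.25 + (-2)² = 6.25
E[V²] = 1 + 1² = 2
Var(Z) = 6.25*2 - (-2*1)²
= 12.5 - 4 = 8.5

8.5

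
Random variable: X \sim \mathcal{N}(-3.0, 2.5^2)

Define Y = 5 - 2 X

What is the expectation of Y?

For Y = -2X + 5:
E[Y] = -2 * E[X] + 5
E[X] = -3.0 = -3
E[Y] = -2 * (-3) + 5 = 11

11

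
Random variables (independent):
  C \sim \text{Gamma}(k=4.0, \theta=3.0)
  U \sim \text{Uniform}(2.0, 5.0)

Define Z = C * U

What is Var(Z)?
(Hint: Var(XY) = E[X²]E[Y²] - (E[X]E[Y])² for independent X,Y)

Var(XY) = E[X²]E[Y²] - (E[X]E[Y])²
E[C] = 12, Var(C) = 36
E[U] = 3.5, Var(U) = 0.75
E[C²] = 36 + 12² = 180
E[U²] = 0.75 + 3.5² = 13
Var(Z) = 180*13 - (12*3.5)²
= 2340 - 1764 = 576

576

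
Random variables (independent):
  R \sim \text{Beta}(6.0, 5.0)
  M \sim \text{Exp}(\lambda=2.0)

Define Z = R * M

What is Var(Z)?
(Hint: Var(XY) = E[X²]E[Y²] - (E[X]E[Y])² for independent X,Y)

Var(XY) = E[X²]E[Y²] - (E[X]E[Y])²
E[R] = 0.54545455, Var(R) = 0.020661157
E[M] = 0.5, Var(M) = 0.25
E[R²] = 0.020661157 + 0.54545455² = 0.31818182
E[M²] = 0.25 + 0.5² = 0.5
Var(Z) = 0.31818182*0.5 - (0.54545455*0.5)²
= 0.15909091 - 0.074380165 = 0.084710744

0.084710744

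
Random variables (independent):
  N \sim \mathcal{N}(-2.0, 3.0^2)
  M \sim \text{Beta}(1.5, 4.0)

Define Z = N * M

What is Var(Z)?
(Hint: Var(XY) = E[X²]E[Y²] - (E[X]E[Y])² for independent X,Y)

Var(XY) = E[X²]E[Y²] - (E[X]E[Y])²
E[N] = -2, Var(N) = 9
E[M] = 0.27272727, Var(M) = 0.03051494
E[N²] = 9 + (-2)² = 13
E[M²] = 0.03051494 + 0.27272727² = 0.1048951
Var(Z) = 13*0.1048951 - (-2*0.27272727)²
= 1.3636364 - 0.29752066 = 1.0661157

1.0661157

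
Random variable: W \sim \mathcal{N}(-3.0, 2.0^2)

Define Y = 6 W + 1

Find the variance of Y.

For Y = aW + b: Var(Y) = a² * Var(W)
Var(W) = 2.0^2 = 4
Var(Y) = 6² * 4 = 36 * 4 = 144

144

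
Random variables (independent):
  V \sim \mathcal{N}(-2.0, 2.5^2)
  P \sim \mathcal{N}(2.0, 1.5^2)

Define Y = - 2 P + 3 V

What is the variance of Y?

For independent RVs: Var(aX + bY) = a²Var(X) + b²Var(Y)
Var(V) = 6.25
Var(P) = 2.25
Var(Y) = 3²*6.25 + (-2)²*2.25
= 9*6.25 + 4*2.25 = 65.25

65.25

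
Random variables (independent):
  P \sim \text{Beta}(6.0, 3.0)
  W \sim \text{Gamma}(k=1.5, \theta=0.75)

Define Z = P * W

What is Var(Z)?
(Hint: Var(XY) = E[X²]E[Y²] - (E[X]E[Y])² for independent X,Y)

Var(XY) = E[X²]E[Y²] - (E[X]E[Y])²
E[P] = 0.66666667, Var(P) = 0.022222222
E[W] = 1.125, Var(W) = 0.84375
E[P²] = 0.022222222 + 0.66666667² = 0.46666667
E[W²] = 0.84375 + 1.125² = 2.109375
Var(Z) = 0.46666667*2.109375 - (0.66666667*1.125)²
= 0.984375 - 0.5625 = 0.421875

0.421875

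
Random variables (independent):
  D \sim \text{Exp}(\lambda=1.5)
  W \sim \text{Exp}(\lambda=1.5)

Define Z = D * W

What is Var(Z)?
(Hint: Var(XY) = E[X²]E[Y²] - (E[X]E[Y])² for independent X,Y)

Var(XY) = E[X²]E[Y²] - (E[X]E[Y])²
E[D] = 0.66666667, Var(D) = 0.44444444
E[W] = 0.66666667, Var(W) = 0.44444444
E[D²] = 0.44444444 + 0.66666667² = 0.88888889
E[W²] = 0.44444444 + 0.66666667² = 0.88888889
Var(Z) = 0.88888889*0.88888889 - (0.66666667*0.66666667)²
= 0.79012346 - 0.19753086 = 0.59259259

0.59259259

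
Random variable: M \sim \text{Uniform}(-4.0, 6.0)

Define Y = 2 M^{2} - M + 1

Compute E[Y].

E[Y] = 2*E[M²] - 1*E[M] + 1
E[M] = 1
E[M²] = Var(M) + (E[M])² = 8.3333333 + 1 = 9.3333333
E[Y] = 2*9.3333333 - 1*1 + 1 = 18.666667

18.666667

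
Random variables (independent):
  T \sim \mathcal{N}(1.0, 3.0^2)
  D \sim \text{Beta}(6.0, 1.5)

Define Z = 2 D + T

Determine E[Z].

E[Z] = 1*E[T] + 2*E[D]
E[T] = 1
E[D] = 0.8
E[Z] = 1*1 + 2*0.8 = 2.6

2.6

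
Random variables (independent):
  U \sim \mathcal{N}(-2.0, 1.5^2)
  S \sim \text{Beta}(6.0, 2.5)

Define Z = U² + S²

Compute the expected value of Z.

E[Z] = E[U²] + E[S²]
E[U²] = Var(U) + E[U]² = 2.25 + 4 = 6.25
E[S²] = Var(S) + E[S]² = 0.021853943 + 0.4982699 = 0.52012384
E[Z] = 6.25 + 0.52012384 = 6.7701238

6.7701238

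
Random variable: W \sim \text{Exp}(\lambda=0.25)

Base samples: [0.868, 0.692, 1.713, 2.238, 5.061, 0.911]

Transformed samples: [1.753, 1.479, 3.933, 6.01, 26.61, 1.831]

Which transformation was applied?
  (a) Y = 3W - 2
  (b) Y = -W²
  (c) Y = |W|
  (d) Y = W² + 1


Checking option (d) Y = W² + 1:
  W = 0.868 -> Y = 1.753 ✓
  W = 0.692 -> Y = 1.479 ✓
  W = 1.713 -> Y = 3.933 ✓
All samples match this transformation.

(d) W² + 1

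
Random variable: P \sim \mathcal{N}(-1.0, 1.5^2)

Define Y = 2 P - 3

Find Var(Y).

For Y = aP + b: Var(Y) = a² * Var(P)
Var(P) = 1.5^2 = 2.25
Var(Y) = 2² * 2.25 = 4 * 2.25 = 9

9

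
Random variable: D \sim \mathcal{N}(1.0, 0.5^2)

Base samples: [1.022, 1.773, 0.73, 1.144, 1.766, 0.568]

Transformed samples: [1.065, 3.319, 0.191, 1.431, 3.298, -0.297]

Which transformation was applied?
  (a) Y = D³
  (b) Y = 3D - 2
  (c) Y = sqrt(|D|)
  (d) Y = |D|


Checking option (b) Y = 3D - 2:
  D = 1.022 -> Y = 1.065 ✓
  D = 1.773 -> Y = 3.319 ✓
  D = 0.73 -> Y = 0.191 ✓
All samples match this transformation.

(b) 3D - 2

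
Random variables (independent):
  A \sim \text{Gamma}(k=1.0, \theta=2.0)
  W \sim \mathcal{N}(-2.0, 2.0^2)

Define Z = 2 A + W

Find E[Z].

E[Z] = 2*E[A] + 1*E[W]
E[A] = 2
E[W] = -2
E[Z] = 2*2 + 1*(-2) = 2

2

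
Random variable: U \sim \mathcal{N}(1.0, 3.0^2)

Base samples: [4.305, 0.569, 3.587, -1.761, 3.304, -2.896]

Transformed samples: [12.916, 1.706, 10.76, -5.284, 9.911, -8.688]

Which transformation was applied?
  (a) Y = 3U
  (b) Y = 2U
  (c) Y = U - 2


Checking option (a) Y = 3U:
  U = 4.305 -> Y = 12.916 ✓
  U = 0.569 -> Y = 1.706 ✓
  U = 3.587 -> Y = 10.76 ✓
All samples match this transformation.

(a) 3U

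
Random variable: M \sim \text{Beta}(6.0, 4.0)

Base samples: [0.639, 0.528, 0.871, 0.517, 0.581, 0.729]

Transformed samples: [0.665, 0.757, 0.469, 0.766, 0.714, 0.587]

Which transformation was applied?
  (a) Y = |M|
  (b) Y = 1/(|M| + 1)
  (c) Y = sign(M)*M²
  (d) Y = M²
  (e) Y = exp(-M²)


Checking option (e) Y = exp(-M²):
  M = 0.639 -> Y = 0.665 ✓
  M = 0.528 -> Y = 0.757 ✓
  M = 0.871 -> Y = 0.469 ✓
All samples match this transformation.

(e) exp(-M²)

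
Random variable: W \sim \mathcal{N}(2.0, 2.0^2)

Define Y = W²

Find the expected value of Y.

Using E[X²] = Var(X) + (E[X])²:
E[W] = 2
Var(W) = 2.0^2 = 4
E[W²] = 4 + 2² = 4 + 4 = 8

8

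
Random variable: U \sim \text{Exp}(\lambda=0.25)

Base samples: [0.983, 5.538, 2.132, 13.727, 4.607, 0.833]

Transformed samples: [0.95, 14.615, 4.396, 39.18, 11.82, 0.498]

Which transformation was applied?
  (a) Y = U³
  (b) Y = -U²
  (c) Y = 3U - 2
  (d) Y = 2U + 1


Checking option (c) Y = 3U - 2:
  U = 0.983 -> Y = 0.95 ✓
  U = 5.538 -> Y = 14.615 ✓
  U = 2.132 -> Y = 4.396 ✓
All samples match this transformation.

(c) 3U - 2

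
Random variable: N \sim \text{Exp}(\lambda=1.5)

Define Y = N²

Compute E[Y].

E[N²] = Var(N) + (E[N])² = 0.44444444 + 0.44444444 = 0.88888889

0.88888889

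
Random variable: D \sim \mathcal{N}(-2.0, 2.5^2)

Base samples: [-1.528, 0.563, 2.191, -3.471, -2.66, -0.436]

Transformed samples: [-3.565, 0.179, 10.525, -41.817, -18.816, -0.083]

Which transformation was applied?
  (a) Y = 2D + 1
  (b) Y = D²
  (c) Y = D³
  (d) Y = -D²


Checking option (c) Y = D³:
  D = -1.528 -> Y = -3.565 ✓
  D = 0.563 -> Y = 0.179 ✓
  D = 2.191 -> Y = 10.525 ✓
All samples match this transformation.

(c) D³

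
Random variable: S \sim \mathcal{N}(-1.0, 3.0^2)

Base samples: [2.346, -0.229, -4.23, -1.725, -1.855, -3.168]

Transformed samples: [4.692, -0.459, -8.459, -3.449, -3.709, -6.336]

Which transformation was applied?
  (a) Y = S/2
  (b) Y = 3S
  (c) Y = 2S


Checking option (c) Y = 2S:
  S = 2.346 -> Y = 4.692 ✓
  S = -0.229 -> Y = -0.459 ✓
  S = -4.23 -> Y = -8.459 ✓
All samples match this transformation.

(c) 2S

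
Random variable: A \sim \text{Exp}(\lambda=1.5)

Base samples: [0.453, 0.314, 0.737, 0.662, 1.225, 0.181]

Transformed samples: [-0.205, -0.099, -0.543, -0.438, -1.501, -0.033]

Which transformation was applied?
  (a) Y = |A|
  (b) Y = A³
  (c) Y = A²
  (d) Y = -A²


Checking option (d) Y = -A²:
  A = 0.453 -> Y = -0.205 ✓
  A = 0.314 -> Y = -0.099 ✓
  A = 0.737 -> Y = -0.543 ✓
All samples match this transformation.

(d) -A²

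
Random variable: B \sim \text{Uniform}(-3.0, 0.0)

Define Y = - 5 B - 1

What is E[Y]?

For Y = -5B - 1:
E[Y] = -5 * E[B] - 1
E[B] = (-3 + 0)/2 = -1.5
E[Y] = -5 * (-1.5) - 1 = 6.5

6.5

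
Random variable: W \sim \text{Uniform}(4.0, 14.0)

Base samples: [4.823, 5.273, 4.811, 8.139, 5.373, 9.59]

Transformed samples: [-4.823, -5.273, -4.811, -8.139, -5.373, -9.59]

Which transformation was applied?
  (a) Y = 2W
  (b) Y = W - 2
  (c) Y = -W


Checking option (c) Y = -W:
  W = 4.823 -> Y = -4.823 ✓
  W = 5.273 -> Y = -5.273 ✓
  W = 4.811 -> Y = -4.811 ✓
All samples match this transformation.

(c) -W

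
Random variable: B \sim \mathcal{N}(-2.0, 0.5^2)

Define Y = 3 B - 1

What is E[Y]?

For Y = 3B - 1:
E[Y] = 3 * E[B] - 1
E[B] = -2.0 = -2
E[Y] = 3 * (-2) - 1 = -7

-7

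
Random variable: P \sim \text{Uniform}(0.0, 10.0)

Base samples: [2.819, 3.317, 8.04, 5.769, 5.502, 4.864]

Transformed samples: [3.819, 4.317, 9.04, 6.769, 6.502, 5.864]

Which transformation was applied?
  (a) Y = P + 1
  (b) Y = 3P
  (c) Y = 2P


Checking option (a) Y = P + 1:
  P = 2.819 -> Y = 3.819 ✓
  P = 3.317 -> Y = 4.317 ✓
  P = 8.04 -> Y = 9.04 ✓
All samples match this transformation.

(a) P + 1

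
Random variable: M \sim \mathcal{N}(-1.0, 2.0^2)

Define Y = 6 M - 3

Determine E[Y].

For Y = 6M - 3:
E[Y] = 6 * E[M] - 3
E[M] = -1.0 = -1
E[Y] = 6 * (-1) - 3 = -9

-9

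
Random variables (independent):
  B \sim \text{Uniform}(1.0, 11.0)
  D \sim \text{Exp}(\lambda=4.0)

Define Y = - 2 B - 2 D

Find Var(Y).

For independent RVs: Var(aX + bY) = a²Var(X) + b²Var(Y)
Var(B) = 8.3333333
Var(D) = 0.0625
Var(Y) = (-2)²*8.3333333 + (-2)²*0.0625
= 4*8.3333333 + 4*0.0625 = 33.583333

33.583333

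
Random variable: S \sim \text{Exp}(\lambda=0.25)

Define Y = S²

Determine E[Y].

Using E[X²] = Var(X) + (E[X])²:
E[S] = 4
Var(S) = 1/0.25^2 = 16
E[S²] = 16 + 4² = 16 + 16 = 32

32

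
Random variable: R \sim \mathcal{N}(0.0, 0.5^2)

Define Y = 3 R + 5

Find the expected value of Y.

For Y = 3R + 5:
E[Y] = 3 * E[R] + 5
E[R] = 0.0 = 0
E[Y] = 3 * 0 + 5 = 5

5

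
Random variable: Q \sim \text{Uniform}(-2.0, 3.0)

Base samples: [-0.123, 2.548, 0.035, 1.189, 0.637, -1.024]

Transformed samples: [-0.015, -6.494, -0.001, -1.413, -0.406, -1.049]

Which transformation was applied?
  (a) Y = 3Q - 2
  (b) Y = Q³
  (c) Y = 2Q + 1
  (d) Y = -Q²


Checking option (d) Y = -Q²:
  Q = -0.123 -> Y = -0.015 ✓
  Q = 2.548 -> Y = -6.494 ✓
  Q = 0.035 -> Y = -0.001 ✓
All samples match this transformation.

(d) -Q²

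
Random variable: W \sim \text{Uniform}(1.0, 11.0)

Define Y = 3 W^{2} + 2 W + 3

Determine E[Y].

E[Y] = 3*E[W²] + 2*E[W] + 3
E[W] = 6
E[W²] = Var(W) + (E[W])² = 8.3333333 + 36 = 44.333333
E[Y] = 3*44.333333 + 2*6 + 3 = 148

148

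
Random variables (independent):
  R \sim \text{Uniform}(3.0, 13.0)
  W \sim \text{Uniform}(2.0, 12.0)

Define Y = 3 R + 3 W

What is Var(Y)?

For independent RVs: Var(aX + bY) = a²Var(X) + b²Var(Y)
Var(R) = 8.3333333
Var(W) = 8.3333333
Var(Y) = 3²*8.3333333 + 3²*8.3333333
= 9*8.3333333 + 9*8.3333333 = 150

150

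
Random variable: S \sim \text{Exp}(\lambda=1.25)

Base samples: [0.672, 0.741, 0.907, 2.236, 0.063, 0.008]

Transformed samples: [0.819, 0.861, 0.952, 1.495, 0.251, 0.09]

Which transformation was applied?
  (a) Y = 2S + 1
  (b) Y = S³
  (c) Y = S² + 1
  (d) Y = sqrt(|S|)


Checking option (d) Y = sqrt(|S|):
  S = 0.672 -> Y = 0.819 ✓
  S = 0.741 -> Y = 0.861 ✓
  S = 0.907 -> Y = 0.952 ✓
All samples match this transformation.

(d) sqrt(|S|)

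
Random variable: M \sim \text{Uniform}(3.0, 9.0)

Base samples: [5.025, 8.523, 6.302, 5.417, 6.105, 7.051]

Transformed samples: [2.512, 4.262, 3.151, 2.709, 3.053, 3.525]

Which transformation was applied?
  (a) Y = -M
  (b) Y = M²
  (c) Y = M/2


Checking option (c) Y = M/2:
  M = 5.025 -> Y = 2.512 ✓
  M = 8.523 -> Y = 4.262 ✓
  M = 6.302 -> Y = 3.151 ✓
All samples match this transformation.

(c) M/2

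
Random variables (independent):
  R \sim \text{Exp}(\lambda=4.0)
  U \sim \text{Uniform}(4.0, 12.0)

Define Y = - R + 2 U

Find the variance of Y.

For independent RVs: Var(aX + bY) = a²Var(X) + b²Var(Y)
Var(R) = 0.0625
Var(U) = 5.3333333
Var(Y) = (-1)²*0.0625 + 2²*5.3333333
= 1*0.0625 + 4*5.3333333 = 21.395833

21.395833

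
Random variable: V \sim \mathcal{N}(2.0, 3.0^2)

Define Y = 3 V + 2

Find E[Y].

For Y = 3V + 2:
E[Y] = 3 * E[V] + 2
E[V] = 2.0 = 2
E[Y] = 3 * 2 + 2 = 8

8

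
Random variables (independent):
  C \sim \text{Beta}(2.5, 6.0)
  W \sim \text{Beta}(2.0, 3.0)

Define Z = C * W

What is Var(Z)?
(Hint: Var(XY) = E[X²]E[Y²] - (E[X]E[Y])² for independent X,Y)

Var(XY) = E[X²]E[Y²] - (E[X]E[Y])²
E[C] = 0.29411765, Var(C) = 0.021853943
E[W] = 0.4, Var(W) = 0.04
E[C²] = 0.021853943 + 0.29411765² = 0.10835913
E[W²] = 0.04 + 0.4² = 0.2
Var(Z) = 0.10835913*0.2 - (0.29411765*0.4)²
= 0.021671827 - 0.01384083 = 0.0078309962

0.0078309962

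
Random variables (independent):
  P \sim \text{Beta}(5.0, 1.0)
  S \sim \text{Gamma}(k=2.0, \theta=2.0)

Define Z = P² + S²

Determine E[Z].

E[Z] = E[P²] + E[S²]
E[P²] = Var(P) + E[P]² = 0.01984127 + 0.69444444 = 0.71428571
E[S²] = Var(S) + E[S]² = 8 + 16 = 24
E[Z] = 0.71428571 + 24 = 24.714286

24.714286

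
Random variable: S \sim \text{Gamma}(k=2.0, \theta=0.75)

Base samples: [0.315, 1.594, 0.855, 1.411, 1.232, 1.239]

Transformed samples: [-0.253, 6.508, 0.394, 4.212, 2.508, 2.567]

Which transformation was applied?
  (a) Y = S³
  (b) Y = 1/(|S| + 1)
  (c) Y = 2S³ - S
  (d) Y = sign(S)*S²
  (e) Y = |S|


Checking option (c) Y = 2S³ - S:
  S = 0.315 -> Y = -0.253 ✓
  S = 1.594 -> Y = 6.508 ✓
  S = 0.855 -> Y = 0.394 ✓
All samples match this transformation.

(c) 2S³ - S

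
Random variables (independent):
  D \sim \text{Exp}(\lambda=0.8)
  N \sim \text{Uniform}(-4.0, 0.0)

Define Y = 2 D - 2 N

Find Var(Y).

For independent RVs: Var(aX + bY) = a²Var(X) + b²Var(Y)
Var(D) = 1.5625
Var(N) = 1.3333333
Var(Y) = 2²*1.5625 + (-2)²*1.3333333
= 4*1.5625 + 4*1.3333333 = 11.583333

11.583333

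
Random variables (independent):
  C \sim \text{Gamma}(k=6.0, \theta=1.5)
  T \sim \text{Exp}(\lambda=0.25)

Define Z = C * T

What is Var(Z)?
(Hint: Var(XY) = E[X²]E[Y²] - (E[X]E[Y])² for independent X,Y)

Var(XY) = E[X²]E[Y²] - (E[X]E[Y])²
E[C] = 9, Var(C) = 13.5
E[T] = 4, Var(T) = 16
E[C²] = 13.5 + 9² = 94.5
E[T²] = 16 + 4² = 32
Var(Z) = 94.5*32 - (9*4)²
= 3024 - 1296 = 1728

1728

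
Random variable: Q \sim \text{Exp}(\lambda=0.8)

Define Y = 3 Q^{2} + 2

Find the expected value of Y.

E[Y] = 3*E[Q²] + 2
E[Q] = 1.25
E[Q²] = Var(Q) + (E[Q])² = 1.5625 + 1.5625 = 3.125
E[Y] = 3*3.125 + 2 = 11.375

11.375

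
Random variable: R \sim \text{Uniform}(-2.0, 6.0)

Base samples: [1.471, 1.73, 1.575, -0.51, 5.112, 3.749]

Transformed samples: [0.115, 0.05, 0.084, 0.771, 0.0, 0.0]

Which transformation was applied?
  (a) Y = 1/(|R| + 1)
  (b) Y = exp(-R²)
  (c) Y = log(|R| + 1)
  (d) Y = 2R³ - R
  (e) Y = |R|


Checking option (b) Y = exp(-R²):
  R = 1.471 -> Y = 0.115 ✓
  R = 1.73 -> Y = 0.05 ✓
  R = 1.575 -> Y = 0.084 ✓
All samples match this transformation.

(b) exp(-R²)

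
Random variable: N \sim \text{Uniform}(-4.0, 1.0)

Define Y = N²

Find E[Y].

Using E[X²] = Var(X) + (E[X])²:
E[N] = -1.5
Var(N) = (1 + 4)^2/12 = 2.0833333
E[N²] = 2.0833333 + (-1.5)² = 2.0833333 + 2.25 = 4.3333333

4.3333333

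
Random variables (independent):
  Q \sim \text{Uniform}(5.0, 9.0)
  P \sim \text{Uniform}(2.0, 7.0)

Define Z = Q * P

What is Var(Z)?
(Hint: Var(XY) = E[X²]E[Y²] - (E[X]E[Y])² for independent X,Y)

Var(XY) = E[X²]E[Y²] - (E[X]E[Y])²
E[Q] = 7, Var(Q) = 1.3333333
E[P] = 4.5, Var(P) = 2.0833333
E[Q²] = 1.3333333 + 7² = 50.333333
E[P²] = 2.0833333 + 4.5² = 22.333333
Var(Z) = 50.333333*22.333333 - (7*4.5)²
= 1124.1111 - 992.25 = 131.86111

131.86111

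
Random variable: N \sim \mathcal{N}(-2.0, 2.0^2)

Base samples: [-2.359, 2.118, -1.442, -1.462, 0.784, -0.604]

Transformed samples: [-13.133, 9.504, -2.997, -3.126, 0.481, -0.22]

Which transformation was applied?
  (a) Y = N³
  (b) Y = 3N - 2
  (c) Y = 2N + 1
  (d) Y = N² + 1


Checking option (a) Y = N³:
  N = -2.359 -> Y = -13.133 ✓
  N = 2.118 -> Y = 9.504 ✓
  N = -1.442 -> Y = -2.997 ✓
All samples match this transformation.

(a) N³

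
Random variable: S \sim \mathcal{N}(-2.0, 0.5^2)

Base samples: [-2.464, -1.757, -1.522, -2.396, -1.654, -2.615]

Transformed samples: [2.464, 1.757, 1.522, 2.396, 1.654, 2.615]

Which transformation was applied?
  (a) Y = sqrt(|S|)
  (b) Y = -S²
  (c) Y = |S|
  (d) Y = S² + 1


Checking option (c) Y = |S|:
  S = -2.464 -> Y = 2.464 ✓
  S = -1.757 -> Y = 1.757 ✓
  S = -1.522 -> Y = 1.522 ✓
All samples match this transformation.

(c) |S|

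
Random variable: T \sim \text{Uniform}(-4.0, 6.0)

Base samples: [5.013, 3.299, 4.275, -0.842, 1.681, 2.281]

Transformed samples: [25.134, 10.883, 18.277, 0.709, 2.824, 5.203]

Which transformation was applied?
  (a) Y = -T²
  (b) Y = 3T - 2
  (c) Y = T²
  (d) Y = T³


Checking option (c) Y = T²:
  T = 5.013 -> Y = 25.134 ✓
  T = 3.299 -> Y = 10.883 ✓
  T = 4.275 -> Y = 18.277 ✓
All samples match this transformation.

(c) T²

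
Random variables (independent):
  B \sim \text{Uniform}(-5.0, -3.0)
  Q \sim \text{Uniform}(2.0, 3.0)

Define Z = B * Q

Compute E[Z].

For independent RVs: E[XY] = E[X]*E[Y]
E[B] = -4
E[Q] = 2.5
E[Z] = -4 * 2.5 = -10

-10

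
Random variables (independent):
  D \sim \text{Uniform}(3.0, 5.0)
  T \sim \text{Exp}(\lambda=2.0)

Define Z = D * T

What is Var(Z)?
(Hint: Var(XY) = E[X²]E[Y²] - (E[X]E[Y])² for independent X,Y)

Var(XY) = E[X²]E[Y²] - (E[X]E[Y])²
E[D] = 4, Var(D) = 0.33333333
E[T] = 0.5, Var(T) = 0.25
E[D²] = 0.33333333 + 4² = 16.333333
E[T²] = 0.25 + 0.5² = 0.5
Var(Z) = 16.333333*0.5 - (4*0.5)²
= 8.1666667 - 4 = 4.1666667

4.1666667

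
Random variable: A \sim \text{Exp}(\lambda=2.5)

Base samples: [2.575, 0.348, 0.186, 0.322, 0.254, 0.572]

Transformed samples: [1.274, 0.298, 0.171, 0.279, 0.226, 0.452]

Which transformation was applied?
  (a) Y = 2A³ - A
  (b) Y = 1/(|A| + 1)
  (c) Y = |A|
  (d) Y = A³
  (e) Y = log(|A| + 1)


Checking option (e) Y = log(|A| + 1):
  A = 2.575 -> Y = 1.274 ✓
  A = 0.348 -> Y = 0.298 ✓
  A = 0.186 -> Y = 0.171 ✓
All samples match this transformation.

(e) log(|A| + 1)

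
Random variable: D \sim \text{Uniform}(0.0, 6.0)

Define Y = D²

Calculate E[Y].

Using E[X²] = Var(X) + (E[X])²:
E[D] = 3
Var(D) = (6 - 0)^2/12 = 3
E[D²] = 3 + 3² = 3 + 9 = 12

12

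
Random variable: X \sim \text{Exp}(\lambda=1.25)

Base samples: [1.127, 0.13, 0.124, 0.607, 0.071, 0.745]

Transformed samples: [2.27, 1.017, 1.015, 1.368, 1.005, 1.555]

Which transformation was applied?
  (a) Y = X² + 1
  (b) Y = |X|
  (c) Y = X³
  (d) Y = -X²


Checking option (a) Y = X² + 1:
  X = 1.127 -> Y = 2.27 ✓
  X = 0.13 -> Y = 1.017 ✓
  X = 0.124 -> Y = 1.015 ✓
All samples match this transformation.

(a) X² + 1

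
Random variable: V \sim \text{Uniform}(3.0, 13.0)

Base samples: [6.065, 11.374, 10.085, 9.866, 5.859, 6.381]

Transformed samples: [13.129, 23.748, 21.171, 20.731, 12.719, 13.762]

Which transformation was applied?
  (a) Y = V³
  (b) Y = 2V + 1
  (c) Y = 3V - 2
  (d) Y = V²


Checking option (b) Y = 2V + 1:
  V = 6.065 -> Y = 13.129 ✓
  V = 11.374 -> Y = 23.748 ✓
  V = 10.085 -> Y = 21.171 ✓
All samples match this transformation.

(b) 2V + 1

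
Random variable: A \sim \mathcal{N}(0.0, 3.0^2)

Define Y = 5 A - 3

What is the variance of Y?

For Y = aA + b: Var(Y) = a² * Var(A)
Var(A) = 3.0^2 = 9
Var(Y) = 5² * 9 = 25 * 9 = 225

225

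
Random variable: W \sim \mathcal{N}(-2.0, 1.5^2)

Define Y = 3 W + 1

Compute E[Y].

For Y = 3W + 1:
E[Y] = 3 * E[W] + 1
E[W] = -2.0 = -2
E[Y] = 3 * (-2) + 1 = -5

-5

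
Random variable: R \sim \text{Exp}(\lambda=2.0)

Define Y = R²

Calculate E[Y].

E[R²] = Var(R) + (E[R])² = 0.25 + 0.25 = 0.5

0.5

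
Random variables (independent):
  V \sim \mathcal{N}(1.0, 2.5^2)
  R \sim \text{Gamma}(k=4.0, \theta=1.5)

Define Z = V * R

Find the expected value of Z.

For independent RVs: E[XY] = E[X]*E[Y]
E[V] = 1
E[R] = 6
E[Z] = 1 * 6 = 6

6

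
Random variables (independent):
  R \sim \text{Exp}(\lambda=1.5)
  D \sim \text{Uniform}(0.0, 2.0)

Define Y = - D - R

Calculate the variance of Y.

For independent RVs: Var(aX + bY) = a²Var(X) + b²Var(Y)
Var(R) = 0.44444444
Var(D) = 0.33333333
Var(Y) = (-1)²*0.44444444 + (-1)²*0.33333333
= 1*0.44444444 + 1*0.33333333 = 0.77777778

0.77777778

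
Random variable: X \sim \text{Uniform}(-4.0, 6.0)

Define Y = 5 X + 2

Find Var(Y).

For Y = aX + b: Var(Y) = a² * Var(X)
Var(X) = (6 + 4)^2/12 = 8.3333333
Var(Y) = 5² * 8.3333333 = 25 * 8.3333333 = 208.33333

208.33333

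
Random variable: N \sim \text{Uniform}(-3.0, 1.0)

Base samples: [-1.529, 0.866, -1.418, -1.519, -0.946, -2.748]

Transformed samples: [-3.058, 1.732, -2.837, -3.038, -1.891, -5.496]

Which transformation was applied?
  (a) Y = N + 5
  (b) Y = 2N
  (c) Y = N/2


Checking option (b) Y = 2N:
  N = -1.529 -> Y = -3.058 ✓
  N = 0.866 -> Y = 1.732 ✓
  N = -1.418 -> Y = -2.837 ✓
All samples match this transformation.

(b) 2N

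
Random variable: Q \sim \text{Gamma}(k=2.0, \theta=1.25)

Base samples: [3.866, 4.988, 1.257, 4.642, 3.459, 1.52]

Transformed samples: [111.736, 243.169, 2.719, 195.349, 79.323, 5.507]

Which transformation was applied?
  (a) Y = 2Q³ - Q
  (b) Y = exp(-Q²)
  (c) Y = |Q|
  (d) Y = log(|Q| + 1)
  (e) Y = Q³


Checking option (a) Y = 2Q³ - Q:
  Q = 3.866 -> Y = 111.736 ✓
  Q = 4.988 -> Y = 243.169 ✓
  Q = 1.257 -> Y = 2.719 ✓
All samples match this transformation.

(a) 2Q³ - Q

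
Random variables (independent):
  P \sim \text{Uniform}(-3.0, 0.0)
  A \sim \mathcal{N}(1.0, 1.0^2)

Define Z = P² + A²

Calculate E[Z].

E[Z] = E[P²] + E[A²]
E[P²] = Var(P) + E[P]² = 0.75 + 2.25 = 3
E[A²] = Var(A) + E[A]² = 1 + 1 = 2
E[Z] = 3 + 2 = 5

5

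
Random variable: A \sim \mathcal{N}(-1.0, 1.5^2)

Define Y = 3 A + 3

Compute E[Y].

For Y = 3A + 3:
E[Y] = 3 * E[A] + 3
E[A] = -1.0 = -1
E[Y] = 3 * (-1) + 3 = 0

0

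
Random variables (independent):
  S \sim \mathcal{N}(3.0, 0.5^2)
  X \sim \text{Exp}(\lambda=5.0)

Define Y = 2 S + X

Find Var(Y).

For independent RVs: Var(aX + bY) = a²Var(X) + b²Var(Y)
Var(S) = 0.25
Var(X) = 0.04
Var(Y) = 2²*0.25 + 1²*0.04
= 4*0.25 + 1*0.04 = 1.04

1.04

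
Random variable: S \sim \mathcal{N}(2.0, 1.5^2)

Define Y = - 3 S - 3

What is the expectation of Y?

For Y = -3S - 3:
E[Y] = -3 * E[S] - 3
E[S] = 2.0 = 2
E[Y] = -3 * 2 - 3 = -9

-9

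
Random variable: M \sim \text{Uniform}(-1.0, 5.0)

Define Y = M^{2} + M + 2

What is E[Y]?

E[Y] = 1*E[M²] + 1*E[M] + 2
E[M] = 2
E[M²] = Var(M) + (E[M])² = 3 + 4 = 7
E[Y] = 1*7 + 1*2 + 2 = 11

11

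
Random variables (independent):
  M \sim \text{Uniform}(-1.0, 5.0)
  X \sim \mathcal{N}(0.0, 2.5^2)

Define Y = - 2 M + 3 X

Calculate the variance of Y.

For independent RVs: Var(aX + bY) = a²Var(X) + b²Var(Y)
Var(M) = 3
Var(X) = 6.25
Var(Y) = (-2)²*3 + 3²*6.25
= 4*3 + 9*6.25 = 68.25

68.25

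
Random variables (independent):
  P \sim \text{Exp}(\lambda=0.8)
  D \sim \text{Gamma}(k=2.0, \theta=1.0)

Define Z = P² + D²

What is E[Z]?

E[Z] = E[P²] + E[D²]
E[P²] = Var(P) + E[P]² = 1.5625 + 1.5625 = 3.125
E[D²] = Var(D) + E[D]² = 2 + 4 = 6
E[Z] = 3.125 + 6 = 9.125

9.125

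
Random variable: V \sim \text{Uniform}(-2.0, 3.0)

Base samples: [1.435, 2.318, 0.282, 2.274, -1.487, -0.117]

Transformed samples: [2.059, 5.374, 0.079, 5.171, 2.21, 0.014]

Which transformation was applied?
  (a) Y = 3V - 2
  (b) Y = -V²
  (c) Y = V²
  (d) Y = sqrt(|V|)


Checking option (c) Y = V²:
  V = 1.435 -> Y = 2.059 ✓
  V = 2.318 -> Y = 5.374 ✓
  V = 0.282 -> Y = 0.079 ✓
All samples match this transformation.

(c) V²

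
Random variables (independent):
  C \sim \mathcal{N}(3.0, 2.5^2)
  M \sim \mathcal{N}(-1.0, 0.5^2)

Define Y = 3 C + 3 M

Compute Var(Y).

For independent RVs: Var(aX + bY) = a²Var(X) + b²Var(Y)
Var(C) = 6.25
Var(M) = 0.25
Var(Y) = 3²*6.25 + 3²*0.25
= 9*6.25 + 9*0.25 = 58.5

58.5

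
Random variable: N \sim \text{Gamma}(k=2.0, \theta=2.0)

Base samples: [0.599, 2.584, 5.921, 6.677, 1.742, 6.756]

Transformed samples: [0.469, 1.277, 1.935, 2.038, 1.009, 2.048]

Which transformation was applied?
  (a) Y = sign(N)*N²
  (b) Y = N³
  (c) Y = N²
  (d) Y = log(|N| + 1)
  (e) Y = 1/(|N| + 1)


Checking option (d) Y = log(|N| + 1):
  N = 0.599 -> Y = 0.469 ✓
  N = 2.584 -> Y = 1.277 ✓
  N = 5.921 -> Y = 1.935 ✓
All samples match this transformation.

(d) log(|N| + 1)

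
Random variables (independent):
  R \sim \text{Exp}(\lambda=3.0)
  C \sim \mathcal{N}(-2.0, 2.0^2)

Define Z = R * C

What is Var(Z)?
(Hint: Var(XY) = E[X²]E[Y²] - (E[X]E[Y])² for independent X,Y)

Var(XY) = E[X²]E[Y²] - (E[X]E[Y])²
E[R] = 0.33333333, Var(R) = 0.11111111
E[C] = -2, Var(C) = 4
E[R²] = 0.11111111 + 0.33333333² = 0.22222222
E[C²] = 4 + (-2)² = 8
Var(Z) = 0.22222222*8 - (0.33333333*(-2))²
= 1.7777778 - 0.44444444 = 1.3333333

1.3333333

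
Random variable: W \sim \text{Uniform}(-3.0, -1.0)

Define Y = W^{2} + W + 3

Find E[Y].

E[Y] = 1*E[W²] + 1*E[W] + 3
E[W] = -2
E[W²] = Var(W) + (E[W])² = 0.33333333 + 4 = 4.3333333
E[Y] = 1*4.3333333 + 1*(-2) + 3 = 5.3333333

5.3333333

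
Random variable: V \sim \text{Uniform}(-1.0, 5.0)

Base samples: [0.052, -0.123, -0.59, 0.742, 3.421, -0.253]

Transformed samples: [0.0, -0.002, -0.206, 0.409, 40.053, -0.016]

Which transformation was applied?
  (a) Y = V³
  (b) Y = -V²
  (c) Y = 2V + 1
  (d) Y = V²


Checking option (a) Y = V³:
  V = 0.052 -> Y = 0.0 ✓
  V = -0.123 -> Y = -0.002 ✓
  V = -0.59 -> Y = -0.206 ✓
All samples match this transformation.

(a) V³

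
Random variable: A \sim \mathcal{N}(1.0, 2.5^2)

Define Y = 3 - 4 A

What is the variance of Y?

For Y = aA + b: Var(Y) = a² * Var(A)
Var(A) = 2.5^2 = 6.25
Var(Y) = (-4)² * 6.25 = 16 * 6.25 = 100

100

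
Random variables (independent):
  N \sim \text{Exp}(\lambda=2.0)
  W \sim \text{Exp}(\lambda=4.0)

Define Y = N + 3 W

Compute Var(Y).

For independent RVs: Var(aX + bY) = a²Var(X) + b²Var(Y)
Var(N) = 0.25
Var(W) = 0.0625
Var(Y) = 1²*0.25 + 3²*0.0625
= 1*0.25 + 9*0.0625 = 0.8125

0.8125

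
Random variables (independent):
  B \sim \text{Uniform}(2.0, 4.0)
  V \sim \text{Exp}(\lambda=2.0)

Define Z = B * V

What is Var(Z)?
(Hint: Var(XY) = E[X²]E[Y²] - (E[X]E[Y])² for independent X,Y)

Var(XY) = E[X²]E[Y²] - (E[X]E[Y])²
E[B] = 3, Var(B) = 0.33333333
E[V] = 0.5, Var(V) = 0.25
E[B²] = 0.33333333 + 3² = 9.3333333
E[V²] = 0.25 + 0.5² = 0.5
Var(Z) = 9.3333333*0.5 - (3*0.5)²
= 4.6666667 - 2.25 = 2.4166667

2.4166667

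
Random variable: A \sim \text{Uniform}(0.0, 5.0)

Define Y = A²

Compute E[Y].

Using E[X²] = Var(X) + (E[X])²:
E[A] = 2.5
Var(A) = (5 - 0)^2/12 = 2.0833333
E[A²] = 2.0833333 + 2.5² = 2.0833333 + 6.25 = 8.3333333

8.3333333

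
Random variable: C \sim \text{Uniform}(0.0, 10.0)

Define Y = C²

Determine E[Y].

E[C²] = Var(C) + (E[C])² = 8.3333333 + 25 = 33.333333

33.333333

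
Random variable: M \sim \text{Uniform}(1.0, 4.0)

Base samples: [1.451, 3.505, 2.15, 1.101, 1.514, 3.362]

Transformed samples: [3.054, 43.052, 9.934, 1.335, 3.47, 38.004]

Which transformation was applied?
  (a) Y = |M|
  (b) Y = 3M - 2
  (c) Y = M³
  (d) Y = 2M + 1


Checking option (c) Y = M³:
  M = 1.451 -> Y = 3.054 ✓
  M = 3.505 -> Y = 43.052 ✓
  M = 2.15 -> Y = 9.934 ✓
All samples match this transformation.

(c) M³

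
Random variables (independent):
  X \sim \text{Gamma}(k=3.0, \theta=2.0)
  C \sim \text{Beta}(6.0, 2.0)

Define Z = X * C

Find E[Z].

For independent RVs: E[XY] = E[X]*E[Y]
E[X] = 6
E[C] = 0.75
E[Z] = 6 * 0.75 = 4.5

4.5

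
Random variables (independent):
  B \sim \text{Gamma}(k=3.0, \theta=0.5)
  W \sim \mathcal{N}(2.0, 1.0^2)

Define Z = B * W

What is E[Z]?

For independent RVs: E[XY] = E[X]*E[Y]
E[B] = 1.5
E[W] = 2
E[Z] = 1.5 * 2 = 3

3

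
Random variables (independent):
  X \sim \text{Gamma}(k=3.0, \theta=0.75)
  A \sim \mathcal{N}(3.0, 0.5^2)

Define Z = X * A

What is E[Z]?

For independent RVs: E[XY] = E[X]*E[Y]
E[X] = 2.25
E[A] = 3
E[Z] = 2.25 * 3 = 6.75

6.75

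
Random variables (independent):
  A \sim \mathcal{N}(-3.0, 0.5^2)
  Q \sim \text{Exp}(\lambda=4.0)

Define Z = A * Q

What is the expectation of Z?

For independent RVs: E[XY] = E[X]*E[Y]
E[A] = -3
E[Q] = 0.25
E[Z] = -3 * 0.25 = -0.75

-0.75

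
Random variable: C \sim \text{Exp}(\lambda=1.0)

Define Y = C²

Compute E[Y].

E[C²] = Var(C) + (E[C])² = 1 + 1 = 2

2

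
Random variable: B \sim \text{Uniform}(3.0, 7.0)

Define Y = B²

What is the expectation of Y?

Using E[X²] = Var(X) + (E[X])²:
E[B] = 5
Var(B) = (7 - 3)^2/12 = 1.3333333
E[B²] = 1.3333333 + 5² = 1.3333333 + 25 = 26.333333

26.333333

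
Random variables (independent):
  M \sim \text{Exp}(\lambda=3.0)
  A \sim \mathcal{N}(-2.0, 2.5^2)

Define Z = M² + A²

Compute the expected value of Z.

E[Z] = E[M²] + E[A²]
E[M²] = Var(M) + E[M]² = 0.11111111 + 0.11111111 = 0.22222222
E[A²] = Var(A) + E[A]² = 6.25 + 4 = 10.25
E[Z] = 0.22222222 + 10.25 = 10.472222

10.472222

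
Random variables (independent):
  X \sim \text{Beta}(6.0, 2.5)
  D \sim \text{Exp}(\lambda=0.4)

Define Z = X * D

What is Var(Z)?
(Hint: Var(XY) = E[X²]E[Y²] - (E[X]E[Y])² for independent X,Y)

Var(XY) = E[X²]E[Y²] - (E[X]E[Y])²
E[X] = 0.70588235, Var(X) = 0.021853943
E[D] = 2.5, Var(D) = 6.25
E[X²] = 0.021853943 + 0.70588235² = 0.52012384
E[D²] = 6.25 + 2.5² = 12.5
Var(Z) = 0.52012384*12.5 - (0.70588235*2.5)²
= 6.501548 - 3.1141869 = 3.3873611

3.3873611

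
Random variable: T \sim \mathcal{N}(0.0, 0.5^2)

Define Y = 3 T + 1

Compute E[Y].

For Y = 3T + 1:
E[Y] = 3 * E[T] + 1
E[T] = 0.0 = 0
E[Y] = 3 * 0 + 1 = 1

1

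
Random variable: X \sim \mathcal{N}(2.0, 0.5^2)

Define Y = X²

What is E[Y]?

E[X²] = Var(X) + (E[X])² = 0.25 + 4 = 4.25

4.25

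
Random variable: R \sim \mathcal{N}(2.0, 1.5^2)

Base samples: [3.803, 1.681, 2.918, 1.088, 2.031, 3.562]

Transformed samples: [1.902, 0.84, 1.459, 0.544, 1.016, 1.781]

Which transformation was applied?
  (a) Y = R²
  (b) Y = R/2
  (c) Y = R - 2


Checking option (b) Y = R/2:
  R = 3.803 -> Y = 1.902 ✓
  R = 1.681 -> Y = 0.84 ✓
  R = 2.918 -> Y = 1.459 ✓
All samples match this transformation.

(b) R/2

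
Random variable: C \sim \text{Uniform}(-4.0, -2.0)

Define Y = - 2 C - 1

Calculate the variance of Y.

For Y = aC + b: Var(Y) = a² * Var(C)
Var(C) = (-2 + 4)^2/12 = 0.33333333
Var(Y) = (-2)² * 0.33333333 = 4 * 0.33333333 = 1.3333333

1.3333333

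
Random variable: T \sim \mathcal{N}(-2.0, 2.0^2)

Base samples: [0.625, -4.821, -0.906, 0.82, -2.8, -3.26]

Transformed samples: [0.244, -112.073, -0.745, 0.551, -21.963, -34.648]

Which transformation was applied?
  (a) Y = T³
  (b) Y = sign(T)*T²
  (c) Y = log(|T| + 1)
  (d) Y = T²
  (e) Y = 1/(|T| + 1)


Checking option (a) Y = T³:
  T = 0.625 -> Y = 0.244 ✓
  T = -4.821 -> Y = -112.073 ✓
  T = -0.906 -> Y = -0.745 ✓
All samples match this transformation.

(a) T³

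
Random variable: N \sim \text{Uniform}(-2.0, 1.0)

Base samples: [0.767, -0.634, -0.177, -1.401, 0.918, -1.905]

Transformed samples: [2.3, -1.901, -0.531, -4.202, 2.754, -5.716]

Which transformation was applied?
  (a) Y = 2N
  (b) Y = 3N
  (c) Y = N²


Checking option (b) Y = 3N:
  N = 0.767 -> Y = 2.3 ✓
  N = -0.634 -> Y = -1.901 ✓
  N = -0.177 -> Y = -0.531 ✓
All samples match this transformation.

(b) 3N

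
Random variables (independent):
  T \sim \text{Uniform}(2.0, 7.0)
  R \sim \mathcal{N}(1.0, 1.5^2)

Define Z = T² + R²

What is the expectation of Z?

E[Z] = E[T²] + E[R²]
E[T²] = Var(T) + E[T]² = 2.0833333 + 20.25 = 22.333333
E[R²] = Var(R) + E[R]² = 2.25 + 1 = 3.25
E[Z] = 22.333333 + 3.25 = 25.583333

25.583333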